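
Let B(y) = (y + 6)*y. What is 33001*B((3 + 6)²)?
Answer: 232558047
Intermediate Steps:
B(y) = y*(6 + y) (B(y) = (6 + y)*y = y*(6 + y))
33001*B((3 + 6)²) = 33001*((3 + 6)²*(6 + (3 + 6)²)) = 33001*(9²*(6 + 9²)) = 33001*(81*(6 + 81)) = 33001*(81*87) = 33001*7047 = 232558047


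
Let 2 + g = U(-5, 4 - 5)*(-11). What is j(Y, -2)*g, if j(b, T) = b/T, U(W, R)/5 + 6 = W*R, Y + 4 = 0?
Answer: 106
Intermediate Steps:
Y = -4 (Y = -4 + 0 = -4)
U(W, R) = -30 + 5*R*W (U(W, R) = -30 + 5*(W*R) = -30 + 5*(R*W) = -30 + 5*R*W)
g = 53 (g = -2 + (-30 + 5*(4 - 5)*(-5))*(-11) = -2 + (-30 + 5*(-1)*(-5))*(-11) = -2 + (-30 + 25)*(-11) = -2 - 5*(-11) = -2 + 55 = 53)
j(Y, -2)*g = -4/(-2)*53 = -4*(-½)*53 = 2*53 = 106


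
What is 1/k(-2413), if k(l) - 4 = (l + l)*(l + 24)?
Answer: 1/11529318 ≈ 8.6735e-8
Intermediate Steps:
k(l) = 4 + 2*l*(24 + l) (k(l) = 4 + (l + l)*(l + 24) = 4 + (2*l)*(24 + l) = 4 + 2*l*(24 + l))
1/k(-2413) = 1/(4 + 2*(-2413)² + 48*(-2413)) = 1/(4 + 2*5822569 - 115824) = 1/(4 + 11645138 - 115824) = 1/11529318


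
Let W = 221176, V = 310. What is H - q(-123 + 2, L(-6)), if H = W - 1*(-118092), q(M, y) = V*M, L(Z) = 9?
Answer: 376778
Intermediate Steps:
q(M, y) = 310*M
H = 339268 (H = 221176 - 1*(-118092) = 221176 + 118092 = 339268)
H - q(-123 + 2, L(-6)) = 339268 - 310*(-123 + 2) = 339268 - 310*(-121) = 339268 - 1*(-37510) = 339268 + 37510 = 376778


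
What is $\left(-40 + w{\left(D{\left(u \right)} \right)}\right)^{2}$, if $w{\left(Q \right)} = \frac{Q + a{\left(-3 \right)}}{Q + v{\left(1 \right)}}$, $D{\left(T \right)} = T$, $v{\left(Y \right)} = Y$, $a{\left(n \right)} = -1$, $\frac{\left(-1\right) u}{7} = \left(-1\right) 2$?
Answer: $\frac{344569}{225} \approx 1531.4$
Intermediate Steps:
$u = 14$ ($u = - 7 \left(\left(-1\right) 2\right) = \left(-7\right) \left(-2\right) = 14$)
$w{\left(Q \right)} = \frac{-1 + Q}{1 + Q}$ ($w{\left(Q \right)} = \frac{Q - 1}{Q + 1} = \frac{-1 + Q}{1 + Q}$)
$\left(-40 + w{\left(D{\left(u \right)} \right)}\right)^{2} = \left(-40 + \frac{-1 + 14}{1 + 14}\right)^{2} = \left(-40 + \frac{1}{15} \cdot 13\right)^{2} = \left(-40 + \frac{13}{15}\right)^{2} = \left(- \frac{587}{15}\right)^{2} = \frac{344569}{225}$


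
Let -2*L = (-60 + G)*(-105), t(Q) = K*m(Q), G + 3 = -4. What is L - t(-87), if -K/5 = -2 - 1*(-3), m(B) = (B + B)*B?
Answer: 144345/2 ≈ 72173.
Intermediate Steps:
m(B) = 2*B² (m(B) = (2*B)*B = 2*B²)
G = -7 (G = -3 - 4 = -7)
K = -5 (K = -5*(-2 - 1*(-3)) = -5*(-2 + 3) = -5*1 = -5)
t(Q) = -10*Q²
L = -7035/2 (L = -(-60 - 7)*(-105)/2 = -(-67)*(-105)/2 = -½*7035 = -7035/2 ≈ -3517.5)
L - t(-87) = -7035/2 - (-10)*(-87)² = -7035/2 - (-10)*7569 = -7035/2 - 1*(-75690) = -7035/2 + 75690 = 144345/2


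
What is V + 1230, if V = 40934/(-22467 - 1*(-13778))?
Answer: 10646536/8689 ≈ 1225.3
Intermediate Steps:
V = -40934/8689 (V = 40934/(-22467 + 13778) = 40934/(-8689) = 40934*(-1/8689) = -40934/8689 ≈ -4.7110)
V + 1230 = -40934/8689 + 1230 = 10646536/8689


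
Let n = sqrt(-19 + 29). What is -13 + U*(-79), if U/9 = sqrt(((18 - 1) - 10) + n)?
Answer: -13 - 711*sqrt(7 + sqrt(10)) ≈ -2279.6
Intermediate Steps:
n = sqrt(10) ≈ 3.1623
U = 9*sqrt(7 + sqrt(10)) (U = 9*sqrt(((18 - 1) - 10) + sqrt(10)) = 9*sqrt((17 - 10) + sqrt(10)) = 9*sqrt(7 + sqrt(10)) ≈ 28.690)
-13 + U*(-79) = -13 + (9*sqrt(7 + sqrt(10)))*(-79) = -13 - 711*sqrt(7 + sqrt(10))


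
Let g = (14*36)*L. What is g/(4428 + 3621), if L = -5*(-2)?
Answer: 1680/2683 ≈ 0.62616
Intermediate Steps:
L = 10
g = 5040 (g = (14*36)*10 = 504*10 = 5040)
g/(4428 + 3621) = 5040/(4428 + 3621) = 5040/8049 = 5040*(1/8049) = 1680/2683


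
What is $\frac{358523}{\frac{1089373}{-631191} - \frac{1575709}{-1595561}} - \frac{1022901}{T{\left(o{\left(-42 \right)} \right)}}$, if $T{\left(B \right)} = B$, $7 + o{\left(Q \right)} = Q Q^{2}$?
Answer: $- \frac{2432064573840112676091}{5008739376220930} \approx -4.8556 \cdot 10^{5}$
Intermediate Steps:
$o{\left(Q \right)} = -7 + Q^{3}$ ($o{\left(Q \right)} = -7 + Q Q^{2} = -7 + Q^{3}$)
$\frac{358523}{\frac{1089373}{-631191} - \frac{1575709}{-1595561}} - \frac{1022901}{T{\left(o{\left(-42 \right)} \right)}} = \frac{358523}{\frac{1089373}{-631191} - \frac{1575709}{-1595561}} - \frac{1022901}{-7 + \left(-42\right)^{3}} = \frac{358523}{1089373 \left(- \frac{1}{631191}\right) - - \frac{1575709}{1595561}} - \frac{1022901}{-7 - 74088} = \frac{358523}{- \frac{1089373}{631191} + \frac{1575709}{1595561}} - \frac{1022901}{-74095} = \frac{358523}{- \frac{67598884894}{91554885741}} - - \frac{1022901}{74095} = 358523 \left(- \frac{91554885741}{67598884894}\right) + \frac{1022901}{74095} = - \frac{32824532300520543}{67598884894} + \frac{1022901}{74095} = - \frac{2432064573840112676091}{5008739376220930}$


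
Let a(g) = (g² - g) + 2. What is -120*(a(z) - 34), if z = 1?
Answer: 3840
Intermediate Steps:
a(g) = 2 + g² - g
-120*(a(z) - 34) = -120*((2 + 1² - 1*1) - 34) = -120*((2 + 1 - 1) - 34) = -120*(2 - 34) = -120*(-32) = 3840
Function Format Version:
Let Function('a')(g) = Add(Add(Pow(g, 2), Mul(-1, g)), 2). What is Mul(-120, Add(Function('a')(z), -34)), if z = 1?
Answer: 3840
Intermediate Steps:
Function('a')(g) = Add(2, Pow(g, 2), Mul(-1, g))
Mul(-120, Add(Function('a')(z), -34)) = Mul(-120, Add(Add(2, Pow(1, 2), Mul(-1, 1)), -34)) = Mul(-120, Add(Add(2, 1, -1), -34)) = Mul(-120, Add(2, -34)) = Mul(-120, -32) = 3840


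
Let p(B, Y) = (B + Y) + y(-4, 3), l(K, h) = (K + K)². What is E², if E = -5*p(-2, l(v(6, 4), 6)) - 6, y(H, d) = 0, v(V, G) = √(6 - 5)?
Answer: 256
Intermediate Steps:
v(V, G) = 1 (v(V, G) = √1 = 1)
l(K, h) = 4*K² (l(K, h) = (2*K)² = 4*K²)
p(B, Y) = B + Y (p(B, Y) = (B + Y) + 0 = B + Y)
E = -16 (E = -5*(-2 + 4*1²) - 6 = -5*(-2 + 4*1) - 6 = -5*(-2 + 4) - 6 = -5*2 - 6 = -10 - 6 = -16)
E² = (-16)² = 256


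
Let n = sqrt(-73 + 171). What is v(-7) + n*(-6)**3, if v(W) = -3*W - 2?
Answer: 19 - 1512*sqrt(2) ≈ -2119.3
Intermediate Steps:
v(W) = -2 - 3*W
n = 7*sqrt(2) (n = sqrt(98) = 7*sqrt(2) ≈ 9.8995)
v(-7) + n*(-6)**3 = (-2 - 3*(-7)) + (7*sqrt(2))*(-6)**3 = (-2 + 21) + (7*sqrt(2))*(-216) = 19 - 1512*sqrt(2)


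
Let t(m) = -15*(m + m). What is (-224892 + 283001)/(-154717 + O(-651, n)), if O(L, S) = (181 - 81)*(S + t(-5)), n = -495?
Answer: -58109/189217 ≈ -0.30710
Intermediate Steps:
t(m) = -30*m
O(L, S) = 15000 + 100*S (O(L, S) = (181 - 81)*(S - 30*(-5)) = 100*(S + 150) = 100*(150 + S) = 15000 + 100*S)
(-224892 + 283001)/(-154717 + O(-651, n)) = (-224892 + 283001)/(-154717 + (15000 + 100*(-495))) = 58109/(-154717 + (15000 - 49500)) = 58109/(-154717 - 34500) = 58109/(-189217) = 58109*(-1/189217) = -58109/189217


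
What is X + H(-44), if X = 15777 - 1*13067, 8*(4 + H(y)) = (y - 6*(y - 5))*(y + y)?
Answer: -44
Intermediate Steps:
H(y) = -4 + y*(30 - 5*y)/4 (H(y) = -4 + ((y - 6*(y - 5))*(y + y))/8 = -4 + ((y - 6*(-5 + y))*(2*y))/8 = -4 + ((y + (30 - 6*y))*(2*y))/8 = -4 + ((30 - 5*y)*(2*y))/8 = -4 + (2*y*(30 - 5*y))/8 = -4 + y*(30 - 5*y)/4)
X = 2710 (X = 15777 - 13067 = 2710)
X + H(-44) = 2710 + (-4 - 5/4*(-44)² + (15/2)*(-44)) = 2710 + (-4 - 5/4*1936 - 330) = 2710 + (-4 - 2420 - 330) = 2710 - 2754 = -44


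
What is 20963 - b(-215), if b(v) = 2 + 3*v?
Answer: 21606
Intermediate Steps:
20963 - b(-215) = 20963 - (2 + 3*(-215)) = 20963 - (2 - 645) = 20963 - 1*(-643) = 20963 + 643 = 21606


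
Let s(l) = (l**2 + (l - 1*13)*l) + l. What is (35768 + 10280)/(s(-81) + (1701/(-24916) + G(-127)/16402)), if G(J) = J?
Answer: 9409269469568/2879897686837 ≈ 3.2672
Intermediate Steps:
s(l) = l + l**2 + l*(-13 + l) (s(l) = (l**2 + (l - 13)*l) + l = (l**2 + (-13 + l)*l) + l = (l**2 + l*(-13 + l)) + l = l + l**2 + l*(-13 + l))
(35768 + 10280)/(s(-81) + (1701/(-24916) + G(-127)/16402)) = (35768 + 10280)/(2*(-81)*(-6 - 81) + (1701/(-24916) - 127/16402)) = 46048/(2*(-81)*(-87) + (1701*(-1/24916) - 127*1/16402)) = 46048/(14094 + (-1701/24916 - 127/16402)) = 46048/(14094 - 15532067/204336116) = 46048/(2879897686837/204336116) = 46048*(204336116/2879897686837) = 9409269469568/2879897686837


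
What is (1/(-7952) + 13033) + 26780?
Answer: 316592975/7952 ≈ 39813.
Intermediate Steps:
(1/(-7952) + 13033) + 26780 = (-1/7952 + 13033) + 26780 = 103638415/7952 + 26780 = 316592975/7952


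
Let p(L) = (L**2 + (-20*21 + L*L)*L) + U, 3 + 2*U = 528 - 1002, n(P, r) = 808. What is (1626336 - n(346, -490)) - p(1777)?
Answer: -11224140111/2 ≈ -5.6121e+9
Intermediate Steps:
U = -477/2 (U = -3/2 + (528 - 1002)/2 = -3/2 + (1/2)*(-474) = -3/2 - 237 = -477/2 ≈ -238.50)
p(L) = -477/2 + L**2 + L*(-420 + L**2) (p(L) = (L**2 + (-20*21 + L*L)*L) - 477/2 = (L**2 + (-420 + L**2)*L) - 477/2 = (L**2 + L*(-420 + L**2)) - 477/2 = -477/2 + L**2 + L*(-420 + L**2))
(1626336 - n(346, -490)) - p(1777) = (1626336 - 1*808) - (-477/2 + 1777**2 + 1777**3 - 420*1777) = (1626336 - 808) - (-477/2 + 3157729 + 5611284433 - 746340) = 1625528 - 1*11227391167/2 = 1625528 - 11227391167/2 = -11224140111/2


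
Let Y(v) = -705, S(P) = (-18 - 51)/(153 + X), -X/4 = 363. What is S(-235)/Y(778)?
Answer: -23/305265 ≈ -7.5344e-5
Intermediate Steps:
X = -1452 (X = -4*363 = -1452)
S(P) = 23/433 (S(P) = (-18 - 51)/(153 - 1452) = -69/(-1299) = -69*(-1/1299) = 23/433)
S(-235)/Y(778) = (23/433)/(-705) = (23/433)*(-1/705) = -23/305265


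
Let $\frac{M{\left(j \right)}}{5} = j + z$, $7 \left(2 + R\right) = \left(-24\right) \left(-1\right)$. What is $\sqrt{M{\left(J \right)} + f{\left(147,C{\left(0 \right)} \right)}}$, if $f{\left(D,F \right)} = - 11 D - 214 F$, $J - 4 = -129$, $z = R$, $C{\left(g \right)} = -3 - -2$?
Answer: $\frac{i \sqrt{99022}}{7} \approx 44.954 i$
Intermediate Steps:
$C{\left(g \right)} = -1$ ($C{\left(g \right)} = -3 + 2 = -1$)
$R = \frac{10}{7}$ ($R = -2 + \frac{\left(-24\right) \left(-1\right)}{7} = -2 + \frac{1}{7} \cdot 24 = -2 + \frac{24}{7} = \frac{10}{7} \approx 1.4286$)
$z = \frac{10}{7} \approx 1.4286$
$J = -125$ ($J = 4 - 129 = -125$)
$M{\left(j \right)} = \frac{50}{7} + 5 j$ ($M{\left(j \right)} = 5 \left(j + \frac{10}{7}\right) = 5 \left(\frac{10}{7} + j\right) = \frac{50}{7} + 5 j$)
$f{\left(D,F \right)} = - 214 F - 11 D$
$\sqrt{M{\left(J \right)} + f{\left(147,C{\left(0 \right)} \right)}} = \sqrt{\left(\frac{50}{7} + 5 \left(-125\right)\right) - 1403} = \sqrt{\left(\frac{50}{7} - 625\right) + \left(214 - 1617\right)} = \sqrt{- \frac{4325}{7} - 1403} = \sqrt{- \frac{14146}{7}} = \frac{i \sqrt{99022}}{7}$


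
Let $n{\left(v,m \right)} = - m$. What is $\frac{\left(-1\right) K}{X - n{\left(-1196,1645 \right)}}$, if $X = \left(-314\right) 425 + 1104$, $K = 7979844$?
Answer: $\frac{2659948}{43567} \approx 61.054$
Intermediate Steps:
$X = -132346$ ($X = -133450 + 1104 = -132346$)
$\frac{\left(-1\right) K}{X - n{\left(-1196,1645 \right)}} = \frac{\left(-1\right) 7979844}{-132346 - \left(-1\right) 1645} = - \frac{7979844}{-132346 - -1645} = - \frac{7979844}{-132346 + 1645} = - \frac{7979844}{-130701} = \left(-7979844\right) \left(- \frac{1}{130701}\right) = \frac{2659948}{43567}$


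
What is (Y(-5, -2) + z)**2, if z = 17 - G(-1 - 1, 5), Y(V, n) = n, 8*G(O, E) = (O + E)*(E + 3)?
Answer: 144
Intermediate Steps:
G(O, E) = (3 + E)*(E + O)/8 (G(O, E) = ((O + E)*(E + 3))/8 = ((E + O)*(3 + E))/8 = ((3 + E)*(E + O))/8 = (3 + E)*(E + O)/8)
z = 14 (z = 17 - ((1/8)*5**2 + (3/8)*5 + 3*(-1 - 1)/8 + (1/8)*5*(-1 - 1)) = 17 - ((1/8)*25 + 15/8 + (3/8)*(-2) + (1/8)*5*(-2)) = 17 - (25/8 + 15/8 - 3/4 - 5/4) = 17 - 1*3 = 17 - 3 = 14)
(Y(-5, -2) + z)**2 = (-2 + 14)**2 = 12**2 = 144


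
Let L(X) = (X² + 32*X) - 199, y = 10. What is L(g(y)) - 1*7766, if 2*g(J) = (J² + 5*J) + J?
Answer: 995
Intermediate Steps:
g(J) = J²/2 + 3*J (g(J) = ((J² + 5*J) + J)/2 = (J² + 6*J)/2 = J²/2 + 3*J)
L(X) = -199 + X² + 32*X
L(g(y)) - 1*7766 = (-199 + ((½)*10*(6 + 10))² + 32*((½)*10*(6 + 10))) - 1*7766 = (-199 + ((½)*10*16)² + 32*((½)*10*16)) - 7766 = (-199 + 80² + 32*80) - 7766 = (-199 + 6400 + 2560) - 7766 = 8761 - 7766 = 995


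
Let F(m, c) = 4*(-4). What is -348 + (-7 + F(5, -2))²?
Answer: 181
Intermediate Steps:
F(m, c) = -16
-348 + (-7 + F(5, -2))² = -348 + (-7 - 16)² = -348 + (-23)² = -348 + 529 = 181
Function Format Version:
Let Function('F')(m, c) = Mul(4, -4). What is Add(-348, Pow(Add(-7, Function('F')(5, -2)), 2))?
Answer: 181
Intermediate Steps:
Function('F')(m, c) = -16
Add(-348, Pow(Add(-7, Function('F')(5, -2)), 2)) = Add(-348, Pow(Add(-7, -16), 2)) = Add(-348, Pow(-23, 2)) = Add(-348, 529) = 181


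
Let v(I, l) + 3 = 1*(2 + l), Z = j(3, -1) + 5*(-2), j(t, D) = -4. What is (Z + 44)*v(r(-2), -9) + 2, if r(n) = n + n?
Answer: -298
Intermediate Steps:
Z = -14 (Z = -4 + 5*(-2) = -4 - 10 = -14)
r(n) = 2*n
v(I, l) = -1 + l (v(I, l) = -3 + 1*(2 + l) = -3 + (2 + l) = -1 + l)
(Z + 44)*v(r(-2), -9) + 2 = (-14 + 44)*(-1 - 9) + 2 = 30*(-10) + 2 = -300 + 2 = -298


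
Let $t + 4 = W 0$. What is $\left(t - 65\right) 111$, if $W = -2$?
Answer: $-7659$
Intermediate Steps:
$t = -4$ ($t = -4 - 0 = -4 + 0 = -4$)
$\left(t - 65\right) 111 = \left(-4 - 65\right) 111 = \left(-69\right) 111 = -7659$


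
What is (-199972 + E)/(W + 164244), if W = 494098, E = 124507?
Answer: -75465/658342 ≈ -0.11463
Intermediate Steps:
(-199972 + E)/(W + 164244) = (-199972 + 124507)/(494098 + 164244) = -75465/658342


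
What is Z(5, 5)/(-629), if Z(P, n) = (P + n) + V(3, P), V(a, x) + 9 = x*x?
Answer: -26/629 ≈ -0.041335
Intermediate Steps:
V(a, x) = -9 + x**2 (V(a, x) = -9 + x*x = -9 + x**2)
Z(P, n) = -9 + P + n + P**2 (Z(P, n) = (P + n) + (-9 + P**2) = -9 + P + n + P**2)
Z(5, 5)/(-629) = (-9 + 5 + 5 + 5**2)/(-629) = (-9 + 5 + 5 + 25)*(-1/629) = 26*(-1/629) = -26/629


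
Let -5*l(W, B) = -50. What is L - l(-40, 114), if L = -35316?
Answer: -35326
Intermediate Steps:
l(W, B) = 10 (l(W, B) = -⅕*(-50) = 10)
L - l(-40, 114) = -35316 - 1*10 = -35316 - 10 = -35326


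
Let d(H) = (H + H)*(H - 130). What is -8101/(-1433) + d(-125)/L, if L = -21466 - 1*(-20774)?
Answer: -42873929/495818 ≈ -86.471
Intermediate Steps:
L = -692 (L = -21466 + 20774 = -692)
d(H) = 2*H*(-130 + H) (d(H) = (2*H)*(-130 + H) = 2*H*(-130 + H))
-8101/(-1433) + d(-125)/L = -8101/(-1433) + (2*(-125)*(-130 - 125))/(-692) = -8101*(-1/1433) + (2*(-125)*(-255))*(-1/692) = 8101/1433 + 63750*(-1/692) = 8101/1433 - 31875/346 = -42873929/495818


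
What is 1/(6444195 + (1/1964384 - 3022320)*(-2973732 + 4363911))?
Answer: -1964384/8253475964320366461 ≈ -2.3801e-13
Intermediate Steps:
1/(6444195 + (1/1964384 - 3022320)*(-2973732 + 4363911)) = 1/(6444195 + (1/1964384 - 3022320)*1390179) = 1/(6444195 - 5936997050879/1964384*1390179) = 1/(6444195 - 8253488623193917341/1964384) = 1/(-8253475964320366461/1964384) = -1964384/8253475964320366461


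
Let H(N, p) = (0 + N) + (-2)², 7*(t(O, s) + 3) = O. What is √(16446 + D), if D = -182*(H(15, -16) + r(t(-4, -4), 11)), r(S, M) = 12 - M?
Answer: √12806 ≈ 113.16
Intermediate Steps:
t(O, s) = -3 + O/7
H(N, p) = 4 + N (H(N, p) = N + 4 = 4 + N)
D = -3640 (D = -182*((4 + 15) + (12 - 1*11)) = -182*(19 + (12 - 11)) = -182*(19 + 1) = -182*20 = -3640)
√(16446 + D) = √(16446 - 3640) = √12806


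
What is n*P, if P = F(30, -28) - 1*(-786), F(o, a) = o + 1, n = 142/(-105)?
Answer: -116014/105 ≈ -1104.9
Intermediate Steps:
n = -142/105 (n = 142*(-1/105) = -142/105 ≈ -1.3524)
F(o, a) = 1 + o
P = 817 (P = (1 + 30) - 1*(-786) = 31 + 786 = 817)
n*P = -142/105*817 = -116014/105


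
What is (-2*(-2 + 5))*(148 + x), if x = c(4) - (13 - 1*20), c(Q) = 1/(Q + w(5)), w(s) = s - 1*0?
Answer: -2792/3 ≈ -930.67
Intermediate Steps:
w(s) = s (w(s) = s + 0 = s)
c(Q) = 1/(5 + Q) (c(Q) = 1/(Q + 5) = 1/(5 + Q))
x = 64/9 (x = 1/(5 + 4) - (13 - 1*20) = 1/9 - (13 - 20) = 1/9 - 1*(-7) = 1/9 + 7 = 64/9 ≈ 7.1111)
(-2*(-2 + 5))*(148 + x) = (-2*(-2 + 5))*(148 + 64/9) = -2*3*(1396/9) = -6*1396/9 = -2792/3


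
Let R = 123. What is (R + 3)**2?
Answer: 15876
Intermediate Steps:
(R + 3)**2 = (123 + 3)**2 = 126**2 = 15876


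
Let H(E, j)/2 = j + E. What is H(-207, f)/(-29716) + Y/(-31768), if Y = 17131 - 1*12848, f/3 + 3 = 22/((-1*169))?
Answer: -10975819/91269464 ≈ -0.12026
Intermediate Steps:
f = -1587/169 (f = -9 + 3*(22/((-1*169))) = -9 + 3*(22/(-169)) = -9 + 3*(22*(-1/169)) = -9 + 3*(-22/169) = -9 - 66/169 = -1587/169 ≈ -9.3905)
H(E, j) = 2*E + 2*j (H(E, j) = 2*(j + E) = 2*(E + j) = 2*E + 2*j)
Y = 4283 (Y = 17131 - 12848 = 4283)
H(-207, f)/(-29716) + Y/(-31768) = (2*(-207) + 2*(-1587/169))/(-29716) + 4283/(-31768) = (-414 - 3174/169)*(-1/29716) + 4283*(-1/31768) = -73140/169*(-1/29716) - 4283/31768 = 795/54587 - 4283/31768 = -10975819/91269464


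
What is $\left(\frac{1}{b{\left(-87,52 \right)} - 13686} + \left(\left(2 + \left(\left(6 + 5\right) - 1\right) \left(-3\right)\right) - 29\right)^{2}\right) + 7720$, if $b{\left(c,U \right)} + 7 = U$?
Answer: $\frac{149628128}{13641} \approx 10969.0$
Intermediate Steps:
$b{\left(c,U \right)} = -7 + U$
$\left(\frac{1}{b{\left(-87,52 \right)} - 13686} + \left(\left(2 + \left(\left(6 + 5\right) - 1\right) \left(-3\right)\right) - 29\right)^{2}\right) + 7720 = \left(\frac{1}{\left(-7 + 52\right) - 13686} + \left(\left(2 + \left(\left(6 + 5\right) - 1\right) \left(-3\right)\right) - 29\right)^{2}\right) + 7720 = \left(\frac{1}{45 - 13686} + \left(\left(2 + \left(11 - 1\right) \left(-3\right)\right) - 29\right)^{2}\right) + 7720 = \left(\frac{1}{-13641} + \left(\left(2 + 10 \left(-3\right)\right) - 29\right)^{2}\right) + 7720 = \left(- \frac{1}{13641} + \left(\left(2 - 30\right) - 29\right)^{2}\right) + 7720 = \left(- \frac{1}{13641} + \left(-28 - 29\right)^{2}\right) + 7720 = \left(- \frac{1}{13641} + \left(-57\right)^{2}\right) + 7720 = \left(- \frac{1}{13641} + 3249\right) + 7720 = \frac{44319608}{13641} + 7720 = \frac{149628128}{13641}$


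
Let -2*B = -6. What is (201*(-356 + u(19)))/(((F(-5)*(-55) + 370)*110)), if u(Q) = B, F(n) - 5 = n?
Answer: -70953/40700 ≈ -1.7433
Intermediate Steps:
B = 3 (B = -½*(-6) = 3)
F(n) = 5 + n
u(Q) = 3
(201*(-356 + u(19)))/(((F(-5)*(-55) + 370)*110)) = (201*(-356 + 3))/((((5 - 5)*(-55) + 370)*110)) = (201*(-353))/(((0*(-55) + 370)*110)) = -70953*1/(110*(0 + 370)) = -70953/(370*110) = -70953/40700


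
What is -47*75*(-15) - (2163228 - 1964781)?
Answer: -145572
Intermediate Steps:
-47*75*(-15) - (2163228 - 1964781) = -3525*(-15) - 1*198447 = 52875 - 198447 = -145572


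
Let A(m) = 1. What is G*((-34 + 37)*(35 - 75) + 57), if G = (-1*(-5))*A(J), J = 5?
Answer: -315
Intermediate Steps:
G = 5 (G = -1*(-5)*1 = 5*1 = 5)
G*((-34 + 37)*(35 - 75) + 57) = 5*((-34 + 37)*(35 - 75) + 57) = 5*(3*(-40) + 57) = 5*(-120 + 57) = 5*(-63) = -315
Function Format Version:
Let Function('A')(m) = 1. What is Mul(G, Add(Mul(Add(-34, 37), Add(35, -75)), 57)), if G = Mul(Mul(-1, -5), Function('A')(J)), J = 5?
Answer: -315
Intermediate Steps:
G = 5 (G = Mul(Mul(-1, -5), 1) = Mul(5, 1) = 5)
Mul(G, Add(Mul(Add(-34, 37), Add(35, -75)), 57)) = Mul(5, Add(Mul(Add(-34, 37), Add(35, -75)), 57)) = Mul(5, Add(Mul(3, -40), 57)) = Mul(5, Add(-120, 57)) = Mul(5, -63) = -315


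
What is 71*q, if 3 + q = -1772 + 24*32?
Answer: -71497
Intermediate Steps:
q = -1007 (q = -3 + (-1772 + 24*32) = -3 + (-1772 + 768) = -3 - 1004 = -1007)
71*q = 71*(-1007) = -71497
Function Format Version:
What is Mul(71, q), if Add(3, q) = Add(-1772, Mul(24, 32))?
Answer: -71497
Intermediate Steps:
q = -1007 (q = Add(-3, Add(-1772, Mul(24, 32))) = Add(-3, Add(-1772, 768)) = Add(-3, -1004) = -1007)
Mul(71, q) = Mul(71, -1007) = -71497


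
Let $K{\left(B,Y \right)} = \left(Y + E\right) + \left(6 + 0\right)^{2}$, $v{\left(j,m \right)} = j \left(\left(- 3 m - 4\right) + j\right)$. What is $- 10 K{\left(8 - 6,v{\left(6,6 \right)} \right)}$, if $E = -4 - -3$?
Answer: $610$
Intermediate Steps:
$E = -1$ ($E = -4 + 3 = -1$)
$v{\left(j,m \right)} = j \left(-4 + j - 3 m\right)$ ($v{\left(j,m \right)} = j \left(\left(-4 - 3 m\right) + j\right) = j \left(-4 + j - 3 m\right)$)
$K{\left(B,Y \right)} = 35 + Y$ ($K{\left(B,Y \right)} = \left(Y - 1\right) + \left(6 + 0\right)^{2} = \left(-1 + Y\right) + 6^{2} = \left(-1 + Y\right) + 36 = 35 + Y$)
$- 10 K{\left(8 - 6,v{\left(6,6 \right)} \right)} = - 10 \left(35 + 6 \left(-4 + 6 - 18\right)\right) = - 10 \left(35 + 6 \left(-16\right)\right) = - 10 \left(35 - 96\right) = \left(-10\right) \left(-61\right) = 610$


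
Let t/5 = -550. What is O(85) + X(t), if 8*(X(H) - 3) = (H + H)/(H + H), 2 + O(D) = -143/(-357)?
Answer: 4357/2856 ≈ 1.5256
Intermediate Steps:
t = -2750 (t = 5*(-550) = -2750)
O(D) = -571/357 (O(D) = -2 - 143/(-357) = -2 - 143*(-1/357) = -2 + 143/357 = -571/357)
X(H) = 25/8 (X(H) = 3 + ((H + H)/(H + H))/8 = 3 + ((2*H)/((2*H)))/8 = 3 + ((2*H)*(1/(2*H)))/8 = 3 + (⅛)*1 = 3 + ⅛ = 25/8)
O(85) + X(t) = -571/357 + 25/8 = 4357/2856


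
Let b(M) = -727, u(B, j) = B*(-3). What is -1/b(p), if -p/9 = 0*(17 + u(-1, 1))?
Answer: 1/727 ≈ 0.0013755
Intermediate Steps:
u(B, j) = -3*B
p = 0 (p = -0*(17 - 3*(-1)) = -0*(17 + 3) = -0*20 = -9*0 = 0)
-1/b(p) = -1/(-727) = -1*(-1/727) = 1/727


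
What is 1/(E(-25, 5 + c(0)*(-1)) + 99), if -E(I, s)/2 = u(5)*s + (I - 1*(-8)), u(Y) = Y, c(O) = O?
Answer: 1/83 ≈ 0.012048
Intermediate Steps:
E(I, s) = -16 - 10*s - 2*I (E(I, s) = -2*(5*s + (I - 1*(-8))) = -2*(5*s + (I + 8)) = -2*(5*s + (8 + I)) = -2*(8 + I + 5*s) = -16 - 10*s - 2*I)
1/(E(-25, 5 + c(0)*(-1)) + 99) = 1/((-16 - 10*(5 + 0*(-1)) - 2*(-25)) + 99) = 1/((-16 - 10*(5 + 0) + 50) + 99) = 1/((-16 - 10*5 + 50) + 99) = 1/((-16 - 50 + 50) + 99) = 1/(-16 + 99) = 1/83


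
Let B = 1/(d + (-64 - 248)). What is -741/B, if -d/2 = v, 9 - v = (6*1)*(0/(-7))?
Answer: 244530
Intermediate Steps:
v = 9 (v = 9 - 6*1*0/(-7) = 9 - 6*0*(-⅐) = 9 - 6*0 = 9 - 1*0 = 9 + 0 = 9)
d = -18 (d = -2*9 = -18)
B = -1/330 (B = 1/(-18 + (-64 - 248)) = 1/(-18 - 312) = 1/(-330) = -1/330 ≈ -0.0030303)
-741/B = -741/(-1/330) = -741*(-330) = 244530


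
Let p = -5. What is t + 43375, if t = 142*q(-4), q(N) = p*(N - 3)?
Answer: 48345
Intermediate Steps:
q(N) = 15 - 5*N (q(N) = -5*(N - 3) = -5*(-3 + N) = 15 - 5*N)
t = 4970 (t = 142*(15 - 5*(-4)) = 142*(15 + 20) = 142*35 = 4970)
t + 43375 = 4970 + 43375 = 48345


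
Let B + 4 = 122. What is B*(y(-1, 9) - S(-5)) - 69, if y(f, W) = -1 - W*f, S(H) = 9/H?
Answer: 5437/5 ≈ 1087.4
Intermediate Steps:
y(f, W) = -1 - W*f
B = 118 (B = -4 + 122 = 118)
B*(y(-1, 9) - S(-5)) - 69 = 118*((-1 - 1*9*(-1)) - 9/(-5)) - 69 = 118*((-1 + 9) - 9*(-1)/5) - 69 = 118*(8 - 1*(-9/5)) - 69 = 118*(8 + 9/5) - 69 = 118*(49/5) - 69 = 5782/5 - 69 = 5437/5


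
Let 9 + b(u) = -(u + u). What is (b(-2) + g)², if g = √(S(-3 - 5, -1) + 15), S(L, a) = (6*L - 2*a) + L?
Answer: (5 - I*√39)² ≈ -14.0 - 62.45*I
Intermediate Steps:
S(L, a) = -2*a + 7*L (S(L, a) = (-2*a + 6*L) + L = -2*a + 7*L)
b(u) = -9 - 2*u (b(u) = -9 - (u + u) = -9 - 2*u)
g = I*√39 (g = √((-2*(-1) + 7*(-3 - 5)) + 15) = √((2 + 7*(-8)) + 15) = √((2 - 56) + 15) = √(-54 + 15) = √(-39) = I*√39 ≈ 6.245*I)
(b(-2) + g)² = ((-9 - 2*(-2)) + I*√39)² = ((-9 + 4) + I*√39)² = (-5 + I*√39)²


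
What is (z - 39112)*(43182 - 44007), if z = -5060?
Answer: 36441900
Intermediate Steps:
(z - 39112)*(43182 - 44007) = (-5060 - 39112)*(43182 - 44007) = -44172*(-825) = 36441900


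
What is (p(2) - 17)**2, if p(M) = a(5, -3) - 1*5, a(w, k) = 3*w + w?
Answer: 4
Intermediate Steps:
a(w, k) = 4*w
p(M) = 15 (p(M) = 4*5 - 1*5 = 20 - 5 = 15)
(p(2) - 17)**2 = (15 - 17)**2 = (-2)**2 = 4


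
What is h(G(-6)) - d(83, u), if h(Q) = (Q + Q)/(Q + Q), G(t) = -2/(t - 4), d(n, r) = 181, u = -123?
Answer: -180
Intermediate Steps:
G(t) = -2/(-4 + t)
h(Q) = 1 (h(Q) = (2*Q)/((2*Q)) = (2*Q)*(1/(2*Q)) = 1)
h(G(-6)) - d(83, u) = 1 - 1*181 = 1 - 181 = -180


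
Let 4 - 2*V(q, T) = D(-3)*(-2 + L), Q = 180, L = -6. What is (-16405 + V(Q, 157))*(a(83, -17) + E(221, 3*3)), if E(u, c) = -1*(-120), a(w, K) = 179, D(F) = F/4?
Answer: -4905394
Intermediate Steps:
D(F) = F/4 (D(F) = F*(¼) = F/4)
V(q, T) = -1 (V(q, T) = 2 - (¼)*(-3)*(-2 - 6)/2 = 2 - (-3)*(-8)/8 = 2 - ½*6 = 2 - 3 = -1)
E(u, c) = 120
(-16405 + V(Q, 157))*(a(83, -17) + E(221, 3*3)) = (-16405 - 1)*(179 + 120) = -16406*299 = -4905394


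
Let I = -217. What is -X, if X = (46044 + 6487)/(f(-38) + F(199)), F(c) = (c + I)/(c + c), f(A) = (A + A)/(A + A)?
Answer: -10453669/190 ≈ -55019.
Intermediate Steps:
f(A) = 1 (f(A) = (2*A)/((2*A)) = (2*A)*(1/(2*A)) = 1)
F(c) = (-217 + c)/(2*c) (F(c) = (c - 217)/(c + c) = (-217 + c)/((2*c)) = (-217 + c)*(1/(2*c)) = (-217 + c)/(2*c))
X = 10453669/190 (X = (46044 + 6487)/(1 + (½)*(-217 + 199)/199) = 52531/(1 + (½)*(1/199)*(-18)) = 52531/(1 - 9/199) = 52531/(190/199) = 52531*(199/190) = 10453669/190 ≈ 55019.)
-X = -1*10453669/190 = -10453669/190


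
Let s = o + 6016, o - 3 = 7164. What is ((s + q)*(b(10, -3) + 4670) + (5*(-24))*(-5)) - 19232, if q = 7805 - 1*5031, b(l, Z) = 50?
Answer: 75298408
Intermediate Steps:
o = 7167 (o = 3 + 7164 = 7167)
s = 13183 (s = 7167 + 6016 = 13183)
q = 2774 (q = 7805 - 5031 = 2774)
((s + q)*(b(10, -3) + 4670) + (5*(-24))*(-5)) - 19232 = ((13183 + 2774)*(50 + 4670) + (5*(-24))*(-5)) - 19232 = (15957*4720 - 120*(-5)) - 19232 = (75317040 + 600) - 19232 = 75317640 - 19232 = 75298408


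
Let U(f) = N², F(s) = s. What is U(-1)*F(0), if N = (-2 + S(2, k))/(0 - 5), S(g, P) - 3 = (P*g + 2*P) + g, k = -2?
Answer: 0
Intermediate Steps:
S(g, P) = 3 + g + 2*P + P*g (S(g, P) = 3 + ((P*g + 2*P) + g) = 3 + ((2*P + P*g) + g) = 3 + (g + 2*P + P*g) = 3 + g + 2*P + P*g)
N = 1 (N = (-2 + (3 + 2 + 2*(-2) - 2*2))/(0 - 5) = (-2 + (3 + 2 - 4 - 4))/(-5) = (-2 - 3)*(-⅕) = -5*(-⅕) = 1)
U(f) = 1 (U(f) = 1² = 1)
U(-1)*F(0) = 1*0 = 0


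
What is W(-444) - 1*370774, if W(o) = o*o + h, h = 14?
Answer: -173624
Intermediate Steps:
W(o) = 14 + o² (W(o) = o*o + 14 = o² + 14 = 14 + o²)
W(-444) - 1*370774 = (14 + (-444)²) - 1*370774 = (14 + 197136) - 370774 = 197150 - 370774 = -173624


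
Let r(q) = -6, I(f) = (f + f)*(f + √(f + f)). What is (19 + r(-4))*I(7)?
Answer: 1274 + 182*√14 ≈ 1955.0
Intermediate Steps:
I(f) = 2*f*(f + √2*√f) (I(f) = (2*f)*(f + √(2*f)) = (2*f)*(f + √2*√f) = 2*f*(f + √2*√f))
(19 + r(-4))*I(7) = (19 - 6)*(2*7² + 2*√2*7^(3/2)) = 13*(2*49 + 2*√2*(7*√7)) = 13*(98 + 14*√14) = 1274 + 182*√14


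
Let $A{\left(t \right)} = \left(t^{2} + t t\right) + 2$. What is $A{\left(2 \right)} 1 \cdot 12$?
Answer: $120$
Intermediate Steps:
$A{\left(t \right)} = 2 + 2 t^{2}$ ($A{\left(t \right)} = \left(t^{2} + t^{2}\right) + 2 = 2 t^{2} + 2 = 2 + 2 t^{2}$)
$A{\left(2 \right)} 1 \cdot 12 = \left(2 + 2 \cdot 2^{2}\right) 1 \cdot 12 = \left(2 + 2 \cdot 4\right) 1 \cdot 12 = \left(2 + 8\right) 1 \cdot 12 = 10 \cdot 1 \cdot 12 = 10 \cdot 12 = 120$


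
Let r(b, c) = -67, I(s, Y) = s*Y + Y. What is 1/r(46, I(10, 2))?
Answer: -1/67 ≈ -0.014925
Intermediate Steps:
I(s, Y) = Y + Y*s (I(s, Y) = Y*s + Y = Y + Y*s)
1/r(46, I(10, 2)) = 1/(-67) = -1/67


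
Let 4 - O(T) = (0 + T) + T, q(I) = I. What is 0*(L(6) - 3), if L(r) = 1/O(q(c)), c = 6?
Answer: 0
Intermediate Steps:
O(T) = 4 - 2*T (O(T) = 4 - ((0 + T) + T) = 4 - (T + T) = 4 - 2*T)
L(r) = -1/8 (L(r) = 1/(4 - 2*6) = 1/(4 - 12) = 1/(-8) = -1/8)
0*(L(6) - 3) = 0*(-1/8 - 3) = 0*(-25/8) = 0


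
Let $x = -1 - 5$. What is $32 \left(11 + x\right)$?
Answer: $160$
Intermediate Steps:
$x = -6$ ($x = -1 - 5 = -6$)
$32 \left(11 + x\right) = 32 \left(11 - 6\right) = 32 \cdot 5 = 160$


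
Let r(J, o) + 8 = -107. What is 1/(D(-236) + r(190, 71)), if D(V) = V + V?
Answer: -1/587 ≈ -0.0017036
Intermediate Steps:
r(J, o) = -115 (r(J, o) = -8 - 107 = -115)
D(V) = 2*V
1/(D(-236) + r(190, 71)) = 1/(2*(-236) - 115) = 1/(-472 - 115) = 1/(-587) = -1/587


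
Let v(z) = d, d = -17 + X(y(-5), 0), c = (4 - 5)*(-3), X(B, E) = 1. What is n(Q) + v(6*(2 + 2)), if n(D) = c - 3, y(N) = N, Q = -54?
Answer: -16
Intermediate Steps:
c = 3 (c = -1*(-3) = 3)
d = -16 (d = -17 + 1 = -16)
v(z) = -16
n(D) = 0 (n(D) = 3 - 3 = 0)
n(Q) + v(6*(2 + 2)) = 0 - 16 = -16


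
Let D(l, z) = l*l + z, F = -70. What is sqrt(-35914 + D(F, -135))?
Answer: 3*I*sqrt(3461) ≈ 176.49*I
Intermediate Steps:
D(l, z) = z + l**2 (D(l, z) = l**2 + z = z + l**2)
sqrt(-35914 + D(F, -135)) = sqrt(-35914 + (-135 + (-70)**2)) = sqrt(-35914 + (-135 + 4900)) = sqrt(-35914 + 4765) = sqrt(-31149) = 3*I*sqrt(3461)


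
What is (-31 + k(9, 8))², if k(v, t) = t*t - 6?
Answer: 729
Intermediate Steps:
k(v, t) = -6 + t² (k(v, t) = t² - 6 = -6 + t²)
(-31 + k(9, 8))² = (-31 + (-6 + 8²))² = (-31 + (-6 + 64))² = (-31 + 58)² = 27² = 729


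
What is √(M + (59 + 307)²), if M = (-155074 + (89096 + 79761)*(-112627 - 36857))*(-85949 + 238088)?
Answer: I*√3840227957795862 ≈ 6.197e+7*I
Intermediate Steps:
M = -3840227957929818 (M = (-155074 + 168857*(-149484))*152139 = (-155074 - 25241419788)*152139 = -25241574862*152139 = -3840227957929818)
√(M + (59 + 307)²) = √(-3840227957929818 + (59 + 307)²) = √(-3840227957929818 + 366²) = √(-3840227957929818 + 133956) = √(-3840227957795862) = I*√3840227957795862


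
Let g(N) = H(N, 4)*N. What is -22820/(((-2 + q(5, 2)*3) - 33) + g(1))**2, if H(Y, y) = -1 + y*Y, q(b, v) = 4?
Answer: -1141/20 ≈ -57.050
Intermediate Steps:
H(Y, y) = -1 + Y*y
g(N) = N*(-1 + 4*N) (g(N) = (-1 + N*4)*N = (-1 + 4*N)*N = N*(-1 + 4*N))
-22820/(((-2 + q(5, 2)*3) - 33) + g(1))**2 = -22820/(((-2 + 4*3) - 33) + 1*(-1 + 4*1))**2 = -22820/(((-2 + 12) - 33) + 1*(-1 + 4))**2 = -22820/((10 - 33) + 1*3)**2 = -22820/(-23 + 3)**2 = -22820/((-20)**2) = -22820/400 = -22820*1/400 = -1141/20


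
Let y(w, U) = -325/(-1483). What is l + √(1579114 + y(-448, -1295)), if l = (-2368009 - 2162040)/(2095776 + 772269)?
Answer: -4530049/2868045 + √3472928531921/1483 ≈ 1255.0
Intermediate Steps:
y(w, U) = 325/1483 (y(w, U) = -325*(-1/1483) = 325/1483)
l = -4530049/2868045 ≈ -1.5795
l + √(1579114 + y(-448, -1295)) = -4530049/2868045 + √(1579114 + 325/1483) = -4530049/2868045 + √(2341826387/1483) = -4530049/2868045 + √3472928531921/1483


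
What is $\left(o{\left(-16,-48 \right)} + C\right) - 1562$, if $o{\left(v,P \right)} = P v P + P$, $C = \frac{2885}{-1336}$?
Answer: $- \frac{51404149}{1336} \approx -38476.0$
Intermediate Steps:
$C = - \frac{2885}{1336}$ ($C = 2885 \left(- \frac{1}{1336}\right) = - \frac{2885}{1336} \approx -2.1594$)
$o{\left(v,P \right)} = P + v P^{2}$ ($o{\left(v,P \right)} = v P^{2} + P = P + v P^{2}$)
$\left(o{\left(-16,-48 \right)} + C\right) - 1562 = \left(- 48 \left(1 - -768\right) - \frac{2885}{1336}\right) - 1562 = \left(- 48 \left(1 + 768\right) - \frac{2885}{1336}\right) - 1562 = \left(\left(-48\right) 769 - \frac{2885}{1336}\right) - 1562 = \left(-36912 - \frac{2885}{1336}\right) - 1562 = - \frac{49317317}{1336} - 1562 = - \frac{51404149}{1336}$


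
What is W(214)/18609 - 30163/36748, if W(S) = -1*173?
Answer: -567660671/683843532 ≈ -0.83010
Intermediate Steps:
W(S) = -173
W(214)/18609 - 30163/36748 = -173/18609 - 30163/36748 = -567660671/683843532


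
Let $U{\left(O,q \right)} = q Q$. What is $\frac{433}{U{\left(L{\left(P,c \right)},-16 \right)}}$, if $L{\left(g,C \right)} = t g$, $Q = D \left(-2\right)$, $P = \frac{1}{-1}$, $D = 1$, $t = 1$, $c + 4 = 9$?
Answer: $\frac{433}{32} \approx 13.531$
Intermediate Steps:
$c = 5$ ($c = -4 + 9 = 5$)
$P = -1$
$Q = -2$ ($Q = 1 \left(-2\right) = -2$)
$L{\left(g,C \right)} = g$ ($L{\left(g,C \right)} = 1 g = g$)
$U{\left(O,q \right)} = - 2 q$ ($U{\left(O,q \right)} = q \left(-2\right) = - 2 q$)
$\frac{433}{U{\left(L{\left(P,c \right)},-16 \right)}} = \frac{433}{\left(-2\right) \left(-16\right)} = \frac{433}{32}$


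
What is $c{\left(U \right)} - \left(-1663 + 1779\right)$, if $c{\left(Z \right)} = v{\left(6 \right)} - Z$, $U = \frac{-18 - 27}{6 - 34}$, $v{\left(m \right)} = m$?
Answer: $- \frac{3125}{28} \approx -111.61$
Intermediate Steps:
$U = \frac{45}{28}$ ($U = - \frac{45}{-28} = \left(-45\right) \left(- \frac{1}{28}\right) = \frac{45}{28} \approx 1.6071$)
$c{\left(Z \right)} = 6 - Z$
$c{\left(U \right)} - \left(-1663 + 1779\right) = \left(6 - \frac{45}{28}\right) - \left(-1663 + 1779\right) = \left(6 - \frac{45}{28}\right) - 116 = \frac{123}{28} - 116 = - \frac{3125}{28}$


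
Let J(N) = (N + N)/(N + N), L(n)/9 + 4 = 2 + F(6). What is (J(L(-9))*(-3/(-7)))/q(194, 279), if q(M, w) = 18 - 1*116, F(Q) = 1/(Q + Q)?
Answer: -3/686 ≈ -0.0043732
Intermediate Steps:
F(Q) = 1/(2*Q)
q(M, w) = -98 (q(M, w) = 18 - 116 = -98)
L(n) = -69/4 (L(n) = -36 + 9*(2 + (½)/6) = -36 + 9*(2 + (½)*(⅙)) = -36 + 9*(2 + 1/12) = -36 + 9*(25/12) = -36 + 75/4 = -69/4)
J(N) = 1 (J(N) = (2*N)/((2*N)) = (2*N)*(1/(2*N)) = 1)
(J(L(-9))*(-3/(-7)))/q(194, 279) = (1*(-3/(-7)))/(-98) = (1*(-3*(-⅐)))*(-1/98) = (1*(3/7))*(-1/98) = (3/7)*(-1/98) = -3/686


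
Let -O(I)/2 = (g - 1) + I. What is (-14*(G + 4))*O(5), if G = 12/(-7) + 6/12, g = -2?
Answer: 156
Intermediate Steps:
G = -17/14 (G = 12*(-1/7) + 6*(1/12) = -12/7 + 1/2 = -17/14 ≈ -1.2143)
O(I) = 6 - 2*I (O(I) = -2*((-2 - 1) + I) = -2*(-3 + I) = 6 - 2*I)
(-14*(G + 4))*O(5) = (-14*(-17/14 + 4))*(6 - 2*5) = (-14*39/14)*(6 - 10) = -39*(-4) = 156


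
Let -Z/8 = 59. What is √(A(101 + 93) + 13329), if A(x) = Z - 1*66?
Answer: √12791 ≈ 113.10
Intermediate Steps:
Z = -472 (Z = -8*59 = -472)
A(x) = -538 (A(x) = -472 - 1*66 = -472 - 66 = -538)
√(A(101 + 93) + 13329) = √(-538 + 13329) = √12791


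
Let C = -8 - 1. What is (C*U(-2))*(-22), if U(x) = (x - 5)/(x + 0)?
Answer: 693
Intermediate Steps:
U(x) = (-5 + x)/x
C = -9
(C*U(-2))*(-22) = -9*(-5 - 2)/(-2)*(-22) = -(-9)*(-7)/2*(-22) = -9*7/2*(-22) = -63/2*(-22) = 693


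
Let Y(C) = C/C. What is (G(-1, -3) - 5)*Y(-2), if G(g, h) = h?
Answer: -8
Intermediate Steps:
Y(C) = 1
(G(-1, -3) - 5)*Y(-2) = (-3 - 5)*1 = -8*1 = -8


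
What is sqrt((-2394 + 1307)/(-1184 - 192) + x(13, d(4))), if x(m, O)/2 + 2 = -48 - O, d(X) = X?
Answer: I*sqrt(12686806)/344 ≈ 10.354*I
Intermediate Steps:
x(m, O) = -100 - 2*O (x(m, O) = -4 + 2*(-48 - O) = -4 + (-96 - 2*O) = -100 - 2*O)
sqrt((-2394 + 1307)/(-1184 - 192) + x(13, d(4))) = sqrt((-2394 + 1307)/(-1184 - 192) + (-100 - 2*4)) = sqrt(-1087/(-1376) + (-100 - 8)) = sqrt(-1087*(-1/1376) - 108) = sqrt(1087/1376 - 108) = sqrt(-147521/1376) = I*sqrt(12686806)/344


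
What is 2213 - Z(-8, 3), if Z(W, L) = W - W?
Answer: 2213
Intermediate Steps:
Z(W, L) = 0
2213 - Z(-8, 3) = 2213 - 1*0 = 2213 + 0 = 2213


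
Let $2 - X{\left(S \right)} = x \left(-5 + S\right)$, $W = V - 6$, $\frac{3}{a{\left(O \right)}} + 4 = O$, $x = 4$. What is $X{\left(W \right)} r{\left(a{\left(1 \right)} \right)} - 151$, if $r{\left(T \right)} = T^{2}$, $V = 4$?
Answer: $-121$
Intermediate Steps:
$a{\left(O \right)} = \frac{3}{-4 + O}$
$W = -2$ ($W = 4 - 6 = -2$)
$X{\left(S \right)} = 22 - 4 S$ ($X{\left(S \right)} = 2 - 4 \left(-5 + S\right) = 2 - \left(-20 + 4 S\right) = 22 - 4 S$)
$X{\left(W \right)} r{\left(a{\left(1 \right)} \right)} - 151 = \left(22 - -8\right) \left(\frac{3}{-4 + 1}\right)^{2} - 151 = \left(22 + 8\right) \left(\frac{3}{-3}\right)^{2} - 151 = 30 \left(3 \left(- \frac{1}{3}\right)\right)^{2} - 151 = 30 \left(-1\right)^{2} - 151 = 30 \cdot 1 - 151 = 30 - 151 = -121$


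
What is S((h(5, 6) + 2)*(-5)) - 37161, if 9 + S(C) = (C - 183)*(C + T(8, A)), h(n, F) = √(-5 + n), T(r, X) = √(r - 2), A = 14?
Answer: -35240 - 193*√6 ≈ -35713.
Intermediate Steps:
T(r, X) = √(-2 + r)
S(C) = -9 + (-183 + C)*(C + √6) (S(C) = -9 + (C - 183)*(C + √(-2 + 8)) = -9 + (-183 + C)*(C + √6))
S((h(5, 6) + 2)*(-5)) - 37161 = (-9 + ((√(-5 + 5) + 2)*(-5))² - 183*(√(-5 + 5) + 2)*(-5) - 183*√6 + ((√(-5 + 5) + 2)*(-5))*√6) - 37161 = (-9 + ((√0 + 2)*(-5))² - 183*(√0 + 2)*(-5) - 183*√6 + ((√0 + 2)*(-5))*√6) - 37161 = (-9 + ((0 + 2)*(-5))² - 183*(0 + 2)*(-5) - 183*√6 + ((0 + 2)*(-5))*√6) - 37161 = (-9 + (2*(-5))² - 366*(-5) - 183*√6 + (2*(-5))*√6) - 37161 = (-9 + (-10)² - 183*(-10) - 183*√6 - 10*√6) - 37161 = (-9 + 100 + 1830 - 183*√6 - 10*√6) - 37161 = (1921 - 193*√6) - 37161 = -35240 - 193*√6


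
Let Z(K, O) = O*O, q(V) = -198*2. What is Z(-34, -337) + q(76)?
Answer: 113173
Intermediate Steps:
q(V) = -396
Z(K, O) = O²
Z(-34, -337) + q(76) = (-337)² - 396 = 113569 - 396 = 113173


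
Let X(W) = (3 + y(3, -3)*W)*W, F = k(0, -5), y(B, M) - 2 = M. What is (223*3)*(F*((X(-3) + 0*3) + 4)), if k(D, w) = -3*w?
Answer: -140490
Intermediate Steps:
y(B, M) = 2 + M
F = 15 (F = -3*(-5) = 15)
X(W) = W*(3 - W) (X(W) = (3 + (2 - 3)*W)*W = (3 - W)*W = W*(3 - W))
(223*3)*(F*((X(-3) + 0*3) + 4)) = (223*3)*(15*((-3*(3 - 1*(-3)) + 0*3) + 4)) = 669*(15*((-3*(3 + 3) + 0) + 4)) = 669*(15*((-3*6 + 0) + 4)) = 669*(15*((-18 + 0) + 4)) = 669*(15*(-18 + 4)) = 669*(15*(-14)) = 669*(-210) = -140490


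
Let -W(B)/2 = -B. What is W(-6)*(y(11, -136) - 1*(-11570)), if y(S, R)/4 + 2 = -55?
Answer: -136104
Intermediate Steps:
y(S, R) = -228 (y(S, R) = -8 + 4*(-55) = -8 - 220 = -228)
W(B) = 2*B (W(B) = -(-2)*B = 2*B)
W(-6)*(y(11, -136) - 1*(-11570)) = (2*(-6))*(-228 - 1*(-11570)) = -12*(-228 + 11570) = -12*11342 = -136104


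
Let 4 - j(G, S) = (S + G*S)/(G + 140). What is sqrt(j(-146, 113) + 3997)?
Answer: sqrt(45726)/6 ≈ 35.639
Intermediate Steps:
j(G, S) = 4 - (S + G*S)/(140 + G) (j(G, S) = 4 - (S + G*S)/(G + 140) = 4 - (S + G*S)/(140 + G))
sqrt(j(-146, 113) + 3997) = sqrt((560 - 1*113 + 4*(-146) - 1*(-146)*113)/(140 - 146) + 3997) = sqrt((560 - 113 - 584 + 16498)/(-6) + 3997) = sqrt(-1/6*16361 + 3997) = sqrt(-16361/6 + 3997) = sqrt(7621/6) = sqrt(45726)/6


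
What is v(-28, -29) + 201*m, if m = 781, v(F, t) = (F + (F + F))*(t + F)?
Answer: 161769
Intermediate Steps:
v(F, t) = 3*F*(F + t) (v(F, t) = (F + 2*F)*(F + t) = (3*F)*(F + t) = 3*F*(F + t))
v(-28, -29) + 201*m = 3*(-28)*(-28 - 29) + 201*781 = 3*(-28)*(-57) + 156981 = 4788 + 156981 = 161769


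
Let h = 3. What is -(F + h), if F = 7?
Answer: -10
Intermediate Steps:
-(F + h) = -(7 + 3) = -1*10 = -10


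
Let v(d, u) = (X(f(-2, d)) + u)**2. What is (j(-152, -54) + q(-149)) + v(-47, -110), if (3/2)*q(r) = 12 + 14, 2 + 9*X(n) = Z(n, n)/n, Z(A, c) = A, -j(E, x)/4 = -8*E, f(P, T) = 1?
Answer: 589501/81 ≈ 7277.8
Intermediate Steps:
j(E, x) = 32*E (j(E, x) = -(-32)*E = 32*E)
X(n) = -1/9 (X(n) = -2/9 + (n/n)/9 = -2/9 + (1/9)*1 = -2/9 + 1/9 = -1/9)
v(d, u) = (-1/9 + u)**2
q(r) = 52/3 (q(r) = 2*(12 + 14)/3 = (2/3)*26 = 52/3)
(j(-152, -54) + q(-149)) + v(-47, -110) = (32*(-152) + 52/3) + (-1 + 9*(-110))**2/81 = (-4864 + 52/3) + (-1 - 990)**2/81 = -14540/3 + (1/81)*(-991)**2 = -14540/3 + (1/81)*982081 = -14540/3 + 982081/81 = 589501/81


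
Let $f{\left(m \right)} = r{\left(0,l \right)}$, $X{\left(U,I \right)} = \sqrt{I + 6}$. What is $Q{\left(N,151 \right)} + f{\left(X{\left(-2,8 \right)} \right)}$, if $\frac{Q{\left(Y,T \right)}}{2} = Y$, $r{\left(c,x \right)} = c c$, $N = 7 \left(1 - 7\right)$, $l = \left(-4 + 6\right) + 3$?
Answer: $-84$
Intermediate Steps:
$l = 5$ ($l = 2 + 3 = 5$)
$N = -42$ ($N = 7 \left(-6\right) = -42$)
$r{\left(c,x \right)} = c^{2}$
$Q{\left(Y,T \right)} = 2 Y$
$X{\left(U,I \right)} = \sqrt{6 + I}$
$f{\left(m \right)} = 0$ ($f{\left(m \right)} = 0^{2} = 0$)
$Q{\left(N,151 \right)} + f{\left(X{\left(-2,8 \right)} \right)} = 2 \left(-42\right) + 0 = -84 + 0 = -84$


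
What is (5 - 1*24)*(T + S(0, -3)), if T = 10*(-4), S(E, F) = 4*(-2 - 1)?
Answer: 988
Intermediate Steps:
S(E, F) = -12 (S(E, F) = 4*(-3) = -12)
T = -40
(5 - 1*24)*(T + S(0, -3)) = (5 - 1*24)*(-40 - 12) = (5 - 24)*(-52) = -19*(-52) = 988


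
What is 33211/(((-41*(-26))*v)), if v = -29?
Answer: -33211/30914 ≈ -1.0743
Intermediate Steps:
33211/(((-41*(-26))*v)) = 33211/((-41*(-26)*(-29))) = 33211/((1066*(-29))) = 33211/(-30914) = 33211*(-1/30914) = -33211/30914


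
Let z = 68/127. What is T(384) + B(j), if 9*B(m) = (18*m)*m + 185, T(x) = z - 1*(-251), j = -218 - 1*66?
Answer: 184690616/1143 ≈ 1.6158e+5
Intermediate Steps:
z = 68/127 (z = 68*(1/127) = 68/127 ≈ 0.53543)
j = -284 (j = -218 - 66 = -284)
T(x) = 31945/127 (T(x) = 68/127 - 1*(-251) = 68/127 + 251 = 31945/127)
B(m) = 185/9 + 2*m**2 (B(m) = ((18*m)*m + 185)/9 = (18*m**2 + 185)/9 = (185 + 18*m**2)/9 = 185/9 + 2*m**2)
T(384) + B(j) = 31945/127 + (185/9 + 2*(-284)**2) = 31945/127 + (185/9 + 2*80656) = 31945/127 + (185/9 + 161312) = 31945/127 + 1451993/9 = 184690616/1143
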